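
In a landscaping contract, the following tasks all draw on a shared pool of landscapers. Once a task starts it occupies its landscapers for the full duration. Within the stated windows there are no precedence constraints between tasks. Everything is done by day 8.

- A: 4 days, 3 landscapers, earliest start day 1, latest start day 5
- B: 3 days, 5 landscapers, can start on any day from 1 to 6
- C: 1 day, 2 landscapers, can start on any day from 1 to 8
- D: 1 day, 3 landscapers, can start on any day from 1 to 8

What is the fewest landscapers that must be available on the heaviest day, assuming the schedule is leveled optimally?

Early-start (A@1, B@1, C@1, D@1) gives peak 13: d1:13  d2:8  d3:8  d4:3  d5:0  d6:0  d7:0  d8:0.
Shift B→5, D→8.
Schedule A@1, B@5, C@1, D@8: d1:5  d2:3  d3:3  d4:3  d5:5  d6:5  d7:5  d8:3 — peak 5.

5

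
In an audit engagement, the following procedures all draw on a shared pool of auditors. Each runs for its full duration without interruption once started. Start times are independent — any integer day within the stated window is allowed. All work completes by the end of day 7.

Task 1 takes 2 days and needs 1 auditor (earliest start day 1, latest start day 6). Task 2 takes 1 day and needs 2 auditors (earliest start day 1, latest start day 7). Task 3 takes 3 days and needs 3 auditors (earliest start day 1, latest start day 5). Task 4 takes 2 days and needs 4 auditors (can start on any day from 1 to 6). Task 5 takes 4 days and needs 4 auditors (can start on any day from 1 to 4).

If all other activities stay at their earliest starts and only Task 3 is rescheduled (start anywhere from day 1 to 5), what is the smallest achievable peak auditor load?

Task 3@1: d1:14  d2:12  d3:7  d4:4  d5:0  d6:0  d7:0 → peak 14
Task 3@2: d1:11  d2:12  d3:7  d4:7  d5:0  d6:0  d7:0 → peak 12
Task 3@3: d1:11  d2:9  d3:7  d4:7  d5:3  d6:0  d7:0 → peak 11
Task 3@4: d1:11  d2:9  d3:4  d4:7  d5:3  d6:3  d7:0 → peak 11
Task 3@5: d1:11  d2:9  d3:4  d4:4  d5:3  d6:3  d7:3 → peak 11
Best is Task 3@3, peak 11.

11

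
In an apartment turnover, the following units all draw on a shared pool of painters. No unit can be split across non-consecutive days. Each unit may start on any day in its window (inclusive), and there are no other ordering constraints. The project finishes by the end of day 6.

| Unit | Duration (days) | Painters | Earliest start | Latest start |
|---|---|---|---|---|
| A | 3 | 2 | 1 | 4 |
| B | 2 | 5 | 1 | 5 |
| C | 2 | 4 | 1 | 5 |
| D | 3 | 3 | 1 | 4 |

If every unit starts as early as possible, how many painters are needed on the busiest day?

14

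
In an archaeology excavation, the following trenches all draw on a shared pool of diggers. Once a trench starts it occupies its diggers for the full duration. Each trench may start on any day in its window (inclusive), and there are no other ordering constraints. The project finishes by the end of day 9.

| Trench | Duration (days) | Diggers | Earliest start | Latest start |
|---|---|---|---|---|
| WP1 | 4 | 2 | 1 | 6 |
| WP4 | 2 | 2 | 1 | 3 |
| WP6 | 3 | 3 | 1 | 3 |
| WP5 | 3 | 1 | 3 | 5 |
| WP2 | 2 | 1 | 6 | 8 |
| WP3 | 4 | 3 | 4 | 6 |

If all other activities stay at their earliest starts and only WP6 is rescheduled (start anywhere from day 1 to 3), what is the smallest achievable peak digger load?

7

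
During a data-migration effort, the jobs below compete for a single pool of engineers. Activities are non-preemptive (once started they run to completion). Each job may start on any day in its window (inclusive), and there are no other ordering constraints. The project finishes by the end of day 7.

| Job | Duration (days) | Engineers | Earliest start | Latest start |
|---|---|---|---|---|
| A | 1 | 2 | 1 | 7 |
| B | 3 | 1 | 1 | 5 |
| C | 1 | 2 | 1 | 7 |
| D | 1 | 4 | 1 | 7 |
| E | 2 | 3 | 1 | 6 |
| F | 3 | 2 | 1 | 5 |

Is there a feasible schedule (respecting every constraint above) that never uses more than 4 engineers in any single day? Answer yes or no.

Schedule A@1, B@1, C@4, D@5, E@6, F@2: d1:3  d2:3  d3:3  d4:4  d5:4  d6:3  d7:3 — peak 4 ≤ 4.

yes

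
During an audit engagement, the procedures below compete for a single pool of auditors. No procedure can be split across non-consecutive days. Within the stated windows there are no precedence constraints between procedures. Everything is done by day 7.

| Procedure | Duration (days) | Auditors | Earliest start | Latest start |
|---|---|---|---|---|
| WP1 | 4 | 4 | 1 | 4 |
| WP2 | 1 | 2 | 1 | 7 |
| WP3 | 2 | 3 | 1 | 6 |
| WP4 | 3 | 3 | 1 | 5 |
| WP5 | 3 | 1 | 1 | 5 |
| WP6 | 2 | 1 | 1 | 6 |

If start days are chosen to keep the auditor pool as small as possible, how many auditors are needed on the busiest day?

6

Early-start (WP1@1, WP2@1, WP3@1, WP4@1, WP5@1, WP6@1) gives peak 14: d1:14  d2:12  d3:8  d4:4  d5:0  d6:0  d7:0.
Shift WP3→5, WP4→5, WP5→2, WP6→2.
Schedule WP1@1, WP2@1, WP3@5, WP4@5, WP5@2, WP6@2: d1:6  d2:6  d3:6  d4:5  d5:6  d6:6  d7:3 — peak 6.
Total auditor-days = 38 over 7 days ⇒ peak ≥ ⌈38/7⌉ = 6, so 6 is optimal.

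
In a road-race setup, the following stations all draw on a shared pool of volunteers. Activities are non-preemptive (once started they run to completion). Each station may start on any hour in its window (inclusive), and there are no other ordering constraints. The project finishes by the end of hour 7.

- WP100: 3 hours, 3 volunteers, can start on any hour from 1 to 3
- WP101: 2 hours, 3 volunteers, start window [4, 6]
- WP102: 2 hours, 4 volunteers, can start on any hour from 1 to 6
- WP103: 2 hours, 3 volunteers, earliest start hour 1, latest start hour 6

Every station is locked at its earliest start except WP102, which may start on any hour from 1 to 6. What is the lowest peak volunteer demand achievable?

6

WP102@1: h1:10  h2:10  h3:3  h4:3  h5:3  h6:0  h7:0 → peak 10
WP102@2: h1:6  h2:10  h3:7  h4:3  h5:3  h6:0  h7:0 → peak 10
WP102@3: h1:6  h2:6  h3:7  h4:7  h5:3  h6:0  h7:0 → peak 7
WP102@4: h1:6  h2:6  h3:3  h4:7  h5:7  h6:0  h7:0 → peak 7
WP102@5: h1:6  h2:6  h3:3  h4:3  h5:7  h6:4  h7:0 → peak 7
WP102@6: h1:6  h2:6  h3:3  h4:3  h5:3  h6:4  h7:4 → peak 6
Best is WP102@6, peak 6.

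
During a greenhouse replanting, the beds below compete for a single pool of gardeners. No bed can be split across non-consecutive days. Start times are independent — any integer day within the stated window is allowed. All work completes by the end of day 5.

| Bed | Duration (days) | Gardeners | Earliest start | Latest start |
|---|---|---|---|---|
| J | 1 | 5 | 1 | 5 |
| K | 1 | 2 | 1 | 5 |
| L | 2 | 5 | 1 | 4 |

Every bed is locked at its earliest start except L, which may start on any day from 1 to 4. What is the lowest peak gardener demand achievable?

7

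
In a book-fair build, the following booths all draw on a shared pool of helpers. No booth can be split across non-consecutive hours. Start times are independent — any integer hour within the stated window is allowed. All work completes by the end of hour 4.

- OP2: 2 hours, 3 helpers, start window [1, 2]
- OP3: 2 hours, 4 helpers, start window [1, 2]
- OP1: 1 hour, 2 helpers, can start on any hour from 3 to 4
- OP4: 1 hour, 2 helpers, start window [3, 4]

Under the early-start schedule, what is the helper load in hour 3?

4

At early start, hour 3 has: OP1, OP4.
Demand: 2 + 2 = 4.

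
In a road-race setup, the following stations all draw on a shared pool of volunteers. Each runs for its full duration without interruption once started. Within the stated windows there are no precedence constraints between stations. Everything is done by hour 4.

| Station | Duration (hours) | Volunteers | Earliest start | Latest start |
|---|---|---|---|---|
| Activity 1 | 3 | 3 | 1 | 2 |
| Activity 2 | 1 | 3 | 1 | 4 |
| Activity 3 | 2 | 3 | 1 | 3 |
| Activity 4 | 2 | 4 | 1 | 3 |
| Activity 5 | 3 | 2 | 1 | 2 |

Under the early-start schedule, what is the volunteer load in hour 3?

At early start, hour 3 has: Activity 1, Activity 5.
Demand: 3 + 2 = 5.

5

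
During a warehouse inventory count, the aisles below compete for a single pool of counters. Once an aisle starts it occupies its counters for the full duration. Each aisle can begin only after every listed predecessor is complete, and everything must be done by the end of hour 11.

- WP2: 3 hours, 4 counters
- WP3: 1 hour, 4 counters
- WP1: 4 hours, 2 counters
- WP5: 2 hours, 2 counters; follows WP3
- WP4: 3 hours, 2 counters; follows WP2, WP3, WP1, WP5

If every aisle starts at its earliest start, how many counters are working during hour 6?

At early start, hour 6 has: WP4.
Demand: 2 = 2.

2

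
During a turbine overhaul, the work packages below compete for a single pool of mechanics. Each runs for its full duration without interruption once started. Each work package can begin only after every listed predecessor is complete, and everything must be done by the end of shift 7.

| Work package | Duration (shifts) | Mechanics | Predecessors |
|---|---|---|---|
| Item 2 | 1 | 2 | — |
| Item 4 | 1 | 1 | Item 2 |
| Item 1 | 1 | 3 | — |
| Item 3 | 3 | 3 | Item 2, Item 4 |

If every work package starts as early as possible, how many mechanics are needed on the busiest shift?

5

Early-start schedule: Item 2@1, Item 4@2, Item 1@1, Item 3@3.
Load per shift: shift 1: 5, shift 2: 1, shift 3: 3, shift 4: 3, shift 5: 3, shift 6: 0, shift 7: 0.
Peak is 5.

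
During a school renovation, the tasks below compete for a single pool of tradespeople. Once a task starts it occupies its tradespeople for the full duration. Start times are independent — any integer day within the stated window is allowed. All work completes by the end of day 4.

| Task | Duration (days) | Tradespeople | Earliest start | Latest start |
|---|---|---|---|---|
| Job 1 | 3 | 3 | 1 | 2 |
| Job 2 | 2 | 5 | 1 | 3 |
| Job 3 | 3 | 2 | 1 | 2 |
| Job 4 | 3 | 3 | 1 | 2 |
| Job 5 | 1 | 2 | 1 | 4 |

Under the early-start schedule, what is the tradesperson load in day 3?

8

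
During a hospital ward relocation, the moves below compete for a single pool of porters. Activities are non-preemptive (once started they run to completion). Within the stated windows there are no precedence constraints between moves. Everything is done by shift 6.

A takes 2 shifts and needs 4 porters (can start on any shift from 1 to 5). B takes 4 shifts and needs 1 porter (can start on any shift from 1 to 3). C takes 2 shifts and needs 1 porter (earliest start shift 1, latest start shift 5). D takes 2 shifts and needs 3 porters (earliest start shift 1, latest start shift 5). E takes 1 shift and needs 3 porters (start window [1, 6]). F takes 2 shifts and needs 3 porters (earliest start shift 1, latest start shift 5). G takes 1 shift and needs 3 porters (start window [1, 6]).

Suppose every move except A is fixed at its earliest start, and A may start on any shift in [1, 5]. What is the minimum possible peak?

A@1: s1:18  s2:12  s3:1  s4:1  s5:0  s6:0 → peak 18
A@2: s1:14  s2:12  s3:5  s4:1  s5:0  s6:0 → peak 14
A@3: s1:14  s2:8  s3:5  s4:5  s5:0  s6:0 → peak 14
A@4: s1:14  s2:8  s3:1  s4:5  s5:4  s6:0 → peak 14
A@5: s1:14  s2:8  s3:1  s4:1  s5:4  s6:4 → peak 14
Best is A@2, peak 14.

14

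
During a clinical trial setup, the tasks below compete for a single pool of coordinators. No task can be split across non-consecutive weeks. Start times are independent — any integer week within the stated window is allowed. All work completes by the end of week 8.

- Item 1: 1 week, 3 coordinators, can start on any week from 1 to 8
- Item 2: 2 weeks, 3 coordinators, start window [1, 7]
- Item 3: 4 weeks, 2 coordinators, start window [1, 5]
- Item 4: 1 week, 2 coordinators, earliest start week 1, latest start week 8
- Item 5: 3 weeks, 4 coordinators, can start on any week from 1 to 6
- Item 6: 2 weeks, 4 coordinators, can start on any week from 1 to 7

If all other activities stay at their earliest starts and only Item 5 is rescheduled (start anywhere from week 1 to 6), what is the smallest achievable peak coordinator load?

Item 5@1: w1:18  w2:13  w3:6  w4:2  w5:0  w6:0  w7:0  w8:0 → peak 18
Item 5@2: w1:14  w2:13  w3:6  w4:6  w5:0  w6:0  w7:0  w8:0 → peak 14
Item 5@3: w1:14  w2:9  w3:6  w4:6  w5:4  w6:0  w7:0  w8:0 → peak 14
Item 5@4: w1:14  w2:9  w3:2  w4:6  w5:4  w6:4  w7:0  w8:0 → peak 14
Item 5@5: w1:14  w2:9  w3:2  w4:2  w5:4  w6:4  w7:4  w8:0 → peak 14
Item 5@6: w1:14  w2:9  w3:2  w4:2  w5:0  w6:4  w7:4  w8:4 → peak 14
Best is Item 5@2, peak 14.

14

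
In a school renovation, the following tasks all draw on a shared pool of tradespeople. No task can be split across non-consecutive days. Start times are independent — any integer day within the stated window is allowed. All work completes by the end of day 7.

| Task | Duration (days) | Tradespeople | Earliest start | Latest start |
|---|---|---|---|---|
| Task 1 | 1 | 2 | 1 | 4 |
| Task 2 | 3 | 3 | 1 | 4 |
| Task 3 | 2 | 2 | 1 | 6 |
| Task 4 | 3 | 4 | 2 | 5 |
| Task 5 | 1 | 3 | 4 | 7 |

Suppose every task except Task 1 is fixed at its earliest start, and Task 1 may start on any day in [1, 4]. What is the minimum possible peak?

9

Task 1@1: d1:7  d2:9  d3:7  d4:7  d5:0  d6:0  d7:0 → peak 9
Task 1@2: d1:5  d2:11  d3:7  d4:7  d5:0  d6:0  d7:0 → peak 11
Task 1@3: d1:5  d2:9  d3:9  d4:7  d5:0  d6:0  d7:0 → peak 9
Task 1@4: d1:5  d2:9  d3:7  d4:9  d5:0  d6:0  d7:0 → peak 9
Best is Task 1@1, peak 9.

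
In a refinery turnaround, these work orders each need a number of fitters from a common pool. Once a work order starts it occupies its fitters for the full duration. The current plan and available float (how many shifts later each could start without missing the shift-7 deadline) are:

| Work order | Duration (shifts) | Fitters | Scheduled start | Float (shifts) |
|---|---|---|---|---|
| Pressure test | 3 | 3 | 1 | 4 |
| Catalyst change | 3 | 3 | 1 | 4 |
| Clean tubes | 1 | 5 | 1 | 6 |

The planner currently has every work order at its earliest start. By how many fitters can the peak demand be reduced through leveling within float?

Early-start peak: s1:11  s2:6  s3:6  s4:0  s5:0  s6:0  s7:0 ⇒ 11.
Leveled (Pressure test@1, Catalyst change@4, Clean tubes@7): s1:3  s2:3  s3:3  s4:3  s5:3  s6:3  s7:5 ⇒ 5.
Reduction 11 − 5 = 6.

6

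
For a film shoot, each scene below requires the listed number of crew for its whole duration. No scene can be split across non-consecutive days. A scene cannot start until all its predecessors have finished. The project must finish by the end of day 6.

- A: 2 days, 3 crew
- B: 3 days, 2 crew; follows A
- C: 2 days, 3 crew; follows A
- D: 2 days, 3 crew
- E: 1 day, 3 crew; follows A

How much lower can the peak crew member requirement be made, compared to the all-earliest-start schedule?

2

Early-start peak: d1:6  d2:6  d3:8  d4:5  d5:2  d6:0 ⇒ 8.
Leveled (A@1, B@3, C@3, D@1, E@5): d1:6  d2:6  d3:5  d4:5  d5:5  d6:0 ⇒ 6.
Reduction 8 − 6 = 2.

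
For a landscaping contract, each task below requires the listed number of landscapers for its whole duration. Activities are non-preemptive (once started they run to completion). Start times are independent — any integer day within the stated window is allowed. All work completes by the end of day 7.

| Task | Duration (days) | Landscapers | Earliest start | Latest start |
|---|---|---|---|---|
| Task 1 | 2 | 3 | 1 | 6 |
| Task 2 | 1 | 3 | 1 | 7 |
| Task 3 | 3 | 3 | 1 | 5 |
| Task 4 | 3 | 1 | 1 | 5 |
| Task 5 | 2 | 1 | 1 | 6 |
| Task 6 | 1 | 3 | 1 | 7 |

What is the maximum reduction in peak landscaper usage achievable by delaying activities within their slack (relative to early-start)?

10

Early-start peak: d1:14  d2:8  d3:4  d4:0  d5:0  d6:0  d7:0 ⇒ 14.
Leveled (Task 1@1, Task 2@3, Task 3@4, Task 4@1, Task 5@4, Task 6@7): d1:4  d2:4  d3:4  d4:4  d5:4  d6:3  d7:3 ⇒ 4.
Reduction 14 − 4 = 10.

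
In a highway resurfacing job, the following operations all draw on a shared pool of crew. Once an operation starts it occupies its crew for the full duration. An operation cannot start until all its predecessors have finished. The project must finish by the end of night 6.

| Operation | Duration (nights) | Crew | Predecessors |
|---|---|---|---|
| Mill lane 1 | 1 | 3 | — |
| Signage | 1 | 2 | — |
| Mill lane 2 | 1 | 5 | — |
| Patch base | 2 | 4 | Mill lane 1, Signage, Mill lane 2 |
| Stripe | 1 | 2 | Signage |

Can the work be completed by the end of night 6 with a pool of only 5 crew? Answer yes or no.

yes

Schedule Mill lane 1@1, Signage@1, Mill lane 2@2, Patch base@3, Stripe@5: n1:5  n2:5  n3:4  n4:4  n5:2  n6:0 — peak 5 ≤ 5.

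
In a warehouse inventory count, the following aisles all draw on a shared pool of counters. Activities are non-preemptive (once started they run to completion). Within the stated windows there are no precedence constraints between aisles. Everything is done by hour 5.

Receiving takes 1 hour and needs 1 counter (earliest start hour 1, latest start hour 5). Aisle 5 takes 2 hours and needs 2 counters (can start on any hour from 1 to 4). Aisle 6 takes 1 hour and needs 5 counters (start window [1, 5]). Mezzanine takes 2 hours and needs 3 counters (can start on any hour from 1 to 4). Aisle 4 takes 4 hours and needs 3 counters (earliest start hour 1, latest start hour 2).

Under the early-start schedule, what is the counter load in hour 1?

At early start, hour 1 has: Receiving, Aisle 5, Aisle 6, Mezzanine, Aisle 4.
Demand: 1 + 2 + 5 + 3 + 3 = 14.

14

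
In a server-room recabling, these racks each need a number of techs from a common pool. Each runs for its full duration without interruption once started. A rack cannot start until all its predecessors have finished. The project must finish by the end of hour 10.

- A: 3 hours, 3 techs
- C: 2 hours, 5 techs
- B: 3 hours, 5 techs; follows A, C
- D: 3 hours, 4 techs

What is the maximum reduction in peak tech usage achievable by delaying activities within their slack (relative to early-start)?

Early-start peak: h1:12  h2:12  h3:7  h4:5  h5:5  h6:5  h7:0  h8:0  h9:0  h10:0 ⇒ 12.
Leveled (A@1, C@4, B@6, D@1): h1:7  h2:7  h3:7  h4:5  h5:5  h6:5  h7:5  h8:5  h9:0  h10:0 ⇒ 7.
Reduction 12 − 7 = 5.

5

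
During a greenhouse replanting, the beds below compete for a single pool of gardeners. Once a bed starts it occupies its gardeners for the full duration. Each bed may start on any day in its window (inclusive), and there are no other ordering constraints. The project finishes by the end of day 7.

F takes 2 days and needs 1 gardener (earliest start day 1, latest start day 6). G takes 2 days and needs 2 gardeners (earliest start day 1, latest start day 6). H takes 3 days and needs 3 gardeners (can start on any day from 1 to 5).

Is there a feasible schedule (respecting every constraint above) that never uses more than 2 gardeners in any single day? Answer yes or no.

Total gardener-days = 15; over 7 days the average is 15/7 > 2, so some day must exceed 2.

no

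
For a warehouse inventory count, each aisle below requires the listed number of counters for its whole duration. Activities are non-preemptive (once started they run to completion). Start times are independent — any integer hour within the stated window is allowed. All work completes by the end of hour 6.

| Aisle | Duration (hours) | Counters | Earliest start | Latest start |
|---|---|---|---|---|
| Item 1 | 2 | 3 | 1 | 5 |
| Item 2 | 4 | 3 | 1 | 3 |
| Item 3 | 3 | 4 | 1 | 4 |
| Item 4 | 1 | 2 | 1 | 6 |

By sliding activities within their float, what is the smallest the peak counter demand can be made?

7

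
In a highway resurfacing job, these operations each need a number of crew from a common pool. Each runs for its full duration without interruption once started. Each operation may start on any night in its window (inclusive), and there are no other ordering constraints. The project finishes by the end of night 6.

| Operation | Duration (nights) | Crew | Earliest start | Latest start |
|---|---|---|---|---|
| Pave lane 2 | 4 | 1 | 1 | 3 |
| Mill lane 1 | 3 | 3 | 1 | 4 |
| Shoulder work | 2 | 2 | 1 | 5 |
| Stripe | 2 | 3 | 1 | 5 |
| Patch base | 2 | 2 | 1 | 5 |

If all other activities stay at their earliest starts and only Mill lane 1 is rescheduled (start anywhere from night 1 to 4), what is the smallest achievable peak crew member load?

Mill lane 1@1: n1:11  n2:11  n3:4  n4:1  n5:0  n6:0 → peak 11
Mill lane 1@2: n1:8  n2:11  n3:4  n4:4  n5:0  n6:0 → peak 11
Mill lane 1@3: n1:8  n2:8  n3:4  n4:4  n5:3  n6:0 → peak 8
Mill lane 1@4: n1:8  n2:8  n3:1  n4:4  n5:3  n6:3 → peak 8
Best is Mill lane 1@3, peak 8.

8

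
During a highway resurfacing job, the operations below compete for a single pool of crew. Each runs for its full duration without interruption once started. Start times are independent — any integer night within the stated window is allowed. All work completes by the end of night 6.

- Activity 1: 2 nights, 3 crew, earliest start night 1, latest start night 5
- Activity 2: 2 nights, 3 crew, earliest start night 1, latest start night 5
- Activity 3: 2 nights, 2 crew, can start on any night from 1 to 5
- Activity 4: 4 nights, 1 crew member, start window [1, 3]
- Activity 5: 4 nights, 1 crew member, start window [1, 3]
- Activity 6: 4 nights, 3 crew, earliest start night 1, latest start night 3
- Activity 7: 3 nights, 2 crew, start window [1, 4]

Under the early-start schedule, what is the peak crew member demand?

15

Early-start schedule: Activity 1@1, Activity 2@1, Activity 3@1, Activity 4@1, Activity 5@1, Activity 6@1, Activity 7@1.
Load per night: night 1: 15, night 2: 15, night 3: 7, night 4: 5, night 5: 0, night 6: 0.
Peak is 15.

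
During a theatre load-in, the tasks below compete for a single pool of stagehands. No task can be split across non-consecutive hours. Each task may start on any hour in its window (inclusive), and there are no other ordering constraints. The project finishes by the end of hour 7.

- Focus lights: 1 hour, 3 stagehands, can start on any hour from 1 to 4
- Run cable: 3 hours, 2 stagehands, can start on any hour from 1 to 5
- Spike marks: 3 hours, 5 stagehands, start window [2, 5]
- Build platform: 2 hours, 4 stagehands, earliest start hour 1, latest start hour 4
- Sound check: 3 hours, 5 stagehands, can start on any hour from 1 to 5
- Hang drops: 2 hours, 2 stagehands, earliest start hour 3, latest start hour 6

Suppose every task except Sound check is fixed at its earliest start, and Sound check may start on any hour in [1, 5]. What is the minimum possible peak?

Sound check@1: h1:14  h2:16  h3:14  h4:7  h5:0  h6:0  h7:0 → peak 16
Sound check@2: h1:9  h2:16  h3:14  h4:12  h5:0  h6:0  h7:0 → peak 16
Sound check@3: h1:9  h2:11  h3:14  h4:12  h5:5  h6:0  h7:0 → peak 14
Sound check@4: h1:9  h2:11  h3:9  h4:12  h5:5  h6:5  h7:0 → peak 12
Sound check@5: h1:9  h2:11  h3:9  h4:7  h5:5  h6:5  h7:5 → peak 11
Best is Sound check@5, peak 11.

11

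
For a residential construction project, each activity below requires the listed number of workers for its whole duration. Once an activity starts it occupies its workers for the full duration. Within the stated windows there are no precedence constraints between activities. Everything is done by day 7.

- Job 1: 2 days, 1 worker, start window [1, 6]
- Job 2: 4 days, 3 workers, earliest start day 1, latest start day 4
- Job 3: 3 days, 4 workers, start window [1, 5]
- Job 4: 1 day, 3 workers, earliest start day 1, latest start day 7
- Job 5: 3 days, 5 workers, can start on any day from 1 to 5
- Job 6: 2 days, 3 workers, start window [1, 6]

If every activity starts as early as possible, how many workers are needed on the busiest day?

19

Early-start schedule: Job 1@1, Job 2@1, Job 3@1, Job 4@1, Job 5@1, Job 6@1.
Load per day: day 1: 19, day 2: 16, day 3: 12, day 4: 3, day 5: 0, day 6: 0, day 7: 0.
Peak is 19.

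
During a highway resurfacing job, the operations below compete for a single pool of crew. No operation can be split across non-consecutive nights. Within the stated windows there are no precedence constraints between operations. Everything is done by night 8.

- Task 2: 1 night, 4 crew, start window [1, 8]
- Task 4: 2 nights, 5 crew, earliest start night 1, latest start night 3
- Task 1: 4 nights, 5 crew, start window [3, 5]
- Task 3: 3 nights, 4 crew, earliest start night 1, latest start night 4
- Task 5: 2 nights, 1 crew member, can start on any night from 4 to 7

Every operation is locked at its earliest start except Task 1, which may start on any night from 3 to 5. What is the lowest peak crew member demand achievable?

Task 1@3: n1:13  n2:9  n3:9  n4:6  n5:6  n6:5  n7:0  n8:0 → peak 13
Task 1@4: n1:13  n2:9  n3:4  n4:6  n5:6  n6:5  n7:5  n8:0 → peak 13
Task 1@5: n1:13  n2:9  n3:4  n4:1  n5:6  n6:5  n7:5  n8:5 → peak 13
Best is Task 1@3, peak 13.

13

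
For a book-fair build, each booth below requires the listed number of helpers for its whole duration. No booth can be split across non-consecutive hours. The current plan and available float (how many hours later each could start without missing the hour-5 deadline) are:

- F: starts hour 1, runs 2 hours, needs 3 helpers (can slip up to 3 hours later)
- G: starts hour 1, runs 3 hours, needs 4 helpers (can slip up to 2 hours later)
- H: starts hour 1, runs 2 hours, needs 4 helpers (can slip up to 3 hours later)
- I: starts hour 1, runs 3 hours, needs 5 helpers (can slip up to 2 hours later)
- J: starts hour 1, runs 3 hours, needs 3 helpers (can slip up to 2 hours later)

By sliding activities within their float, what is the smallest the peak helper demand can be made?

Early-start (F@1, G@1, H@1, I@1, J@1) gives peak 19: h1:19  h2:19  h3:12  h4:0  h5:0.
Shift I→3, J→3.
Schedule F@1, G@1, H@1, I@3, J@3: h1:11  h2:11  h3:12  h4:8  h5:8 — peak 12.

12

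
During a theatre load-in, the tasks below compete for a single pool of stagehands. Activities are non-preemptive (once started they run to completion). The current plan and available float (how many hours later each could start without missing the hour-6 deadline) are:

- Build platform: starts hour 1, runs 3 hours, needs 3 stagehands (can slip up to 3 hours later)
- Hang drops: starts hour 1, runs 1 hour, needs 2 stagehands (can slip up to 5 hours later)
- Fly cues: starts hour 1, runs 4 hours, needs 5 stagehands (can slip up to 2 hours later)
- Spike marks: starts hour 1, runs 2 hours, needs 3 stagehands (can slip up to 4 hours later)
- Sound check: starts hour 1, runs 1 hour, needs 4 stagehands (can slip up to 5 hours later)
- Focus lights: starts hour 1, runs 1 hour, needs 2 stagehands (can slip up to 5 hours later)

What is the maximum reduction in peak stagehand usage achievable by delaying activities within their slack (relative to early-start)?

Early-start peak: h1:19  h2:11  h3:8  h4:5  h5:0  h6:0 ⇒ 19.
Leveled (Build platform@1, Hang drops@1, Fly cues@2, Spike marks@4, Sound check@6, Focus lights@1): h1:7  h2:8  h3:8  h4:8  h5:8  h6:4 ⇒ 8.
Reduction 19 − 8 = 11.

11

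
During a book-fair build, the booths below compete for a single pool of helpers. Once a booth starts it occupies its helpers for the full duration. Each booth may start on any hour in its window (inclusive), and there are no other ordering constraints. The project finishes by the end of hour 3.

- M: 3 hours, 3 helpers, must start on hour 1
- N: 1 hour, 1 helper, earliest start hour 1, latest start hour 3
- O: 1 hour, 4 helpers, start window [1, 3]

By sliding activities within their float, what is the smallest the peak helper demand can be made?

7

Early-start (M@1, N@1, O@1) gives peak 8: h1:8  h2:3  h3:3.
Shift O→2.
Schedule M@1, N@1, O@2: h1:4  h2:7  h3:3 — peak 7.
No arrangement of the 9 feasible schedules does better.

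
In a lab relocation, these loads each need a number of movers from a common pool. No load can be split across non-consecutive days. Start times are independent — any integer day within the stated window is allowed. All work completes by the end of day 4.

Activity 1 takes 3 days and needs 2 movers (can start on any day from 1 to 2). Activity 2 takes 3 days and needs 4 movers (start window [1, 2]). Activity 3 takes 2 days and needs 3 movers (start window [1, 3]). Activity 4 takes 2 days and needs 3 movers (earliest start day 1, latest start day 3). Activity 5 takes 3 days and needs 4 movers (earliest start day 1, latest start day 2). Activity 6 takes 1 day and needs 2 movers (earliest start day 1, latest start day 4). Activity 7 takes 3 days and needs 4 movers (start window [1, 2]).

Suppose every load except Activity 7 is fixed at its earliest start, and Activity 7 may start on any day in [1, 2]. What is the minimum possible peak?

Activity 7@1: d1:22  d2:20  d3:14  d4:0 → peak 22
Activity 7@2: d1:18  d2:20  d3:14  d4:4 → peak 20
Best is Activity 7@2, peak 20.

20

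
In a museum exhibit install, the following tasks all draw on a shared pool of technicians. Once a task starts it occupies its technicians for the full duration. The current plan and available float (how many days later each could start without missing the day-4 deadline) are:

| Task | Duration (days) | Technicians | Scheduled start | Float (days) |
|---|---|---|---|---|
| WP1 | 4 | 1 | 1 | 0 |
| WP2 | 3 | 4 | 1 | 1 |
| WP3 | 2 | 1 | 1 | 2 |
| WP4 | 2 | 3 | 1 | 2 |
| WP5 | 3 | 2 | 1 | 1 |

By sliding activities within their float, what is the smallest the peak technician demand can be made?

10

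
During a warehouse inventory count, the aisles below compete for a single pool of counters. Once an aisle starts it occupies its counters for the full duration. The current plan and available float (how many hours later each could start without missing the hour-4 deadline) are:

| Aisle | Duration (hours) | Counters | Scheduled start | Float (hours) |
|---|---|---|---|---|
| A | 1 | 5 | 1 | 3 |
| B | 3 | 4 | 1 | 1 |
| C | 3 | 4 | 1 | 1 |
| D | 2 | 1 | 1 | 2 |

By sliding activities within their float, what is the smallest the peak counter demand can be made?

9

Early-start (A@1, B@1, C@1, D@1) gives peak 14: h1:14  h2:9  h3:8  h4:0.
Shift C→2, D→2.
Schedule A@1, B@1, C@2, D@2: h1:9  h2:9  h3:9  h4:4 — peak 9.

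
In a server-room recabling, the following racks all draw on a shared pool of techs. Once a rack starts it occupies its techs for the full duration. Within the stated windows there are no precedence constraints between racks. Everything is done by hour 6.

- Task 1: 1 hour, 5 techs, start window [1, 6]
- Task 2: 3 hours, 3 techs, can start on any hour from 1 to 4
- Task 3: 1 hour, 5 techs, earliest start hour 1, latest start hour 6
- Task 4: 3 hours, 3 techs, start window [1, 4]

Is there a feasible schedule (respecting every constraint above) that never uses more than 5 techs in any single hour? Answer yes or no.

no

The minimum achievable peak is 6; 5 < 6, so no feasible schedule stays within the cap.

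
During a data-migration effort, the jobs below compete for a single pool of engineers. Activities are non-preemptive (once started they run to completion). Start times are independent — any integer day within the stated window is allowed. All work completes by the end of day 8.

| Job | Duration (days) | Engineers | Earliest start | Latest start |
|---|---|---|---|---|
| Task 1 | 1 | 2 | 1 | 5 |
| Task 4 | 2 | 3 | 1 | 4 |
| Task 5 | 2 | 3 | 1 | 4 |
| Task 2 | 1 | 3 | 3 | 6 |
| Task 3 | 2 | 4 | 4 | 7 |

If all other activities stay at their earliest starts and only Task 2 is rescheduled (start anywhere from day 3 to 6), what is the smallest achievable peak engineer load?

8

Task 2@3: d1:8  d2:6  d3:3  d4:4  d5:4  d6:0  d7:0  d8:0 → peak 8
Task 2@4: d1:8  d2:6  d3:0  d4:7  d5:4  d6:0  d7:0  d8:0 → peak 8
Task 2@5: d1:8  d2:6  d3:0  d4:4  d5:7  d6:0  d7:0  d8:0 → peak 8
Task 2@6: d1:8  d2:6  d3:0  d4:4  d5:4  d6:3  d7:0  d8:0 → peak 8
Best is Task 2@3, peak 8.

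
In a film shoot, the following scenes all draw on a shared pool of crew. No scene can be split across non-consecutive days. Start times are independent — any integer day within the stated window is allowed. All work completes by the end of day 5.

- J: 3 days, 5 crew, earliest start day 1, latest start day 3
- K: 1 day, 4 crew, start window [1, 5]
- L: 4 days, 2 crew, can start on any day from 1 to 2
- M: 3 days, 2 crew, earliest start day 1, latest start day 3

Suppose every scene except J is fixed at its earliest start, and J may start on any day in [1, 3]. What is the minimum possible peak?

J@1: d1:13  d2:9  d3:9  d4:2  d5:0 → peak 13
J@2: d1:8  d2:9  d3:9  d4:7  d5:0 → peak 9
J@3: d1:8  d2:4  d3:9  d4:7  d5:5 → peak 9
Best is J@2, peak 9.

9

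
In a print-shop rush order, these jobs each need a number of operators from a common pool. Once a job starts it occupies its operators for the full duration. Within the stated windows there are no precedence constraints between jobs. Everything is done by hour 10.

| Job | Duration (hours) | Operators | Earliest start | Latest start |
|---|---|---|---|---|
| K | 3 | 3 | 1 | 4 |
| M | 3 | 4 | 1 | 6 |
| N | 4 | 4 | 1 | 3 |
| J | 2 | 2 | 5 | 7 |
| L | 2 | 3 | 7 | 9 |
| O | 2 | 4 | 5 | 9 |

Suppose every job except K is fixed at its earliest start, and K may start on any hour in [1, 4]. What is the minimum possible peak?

9

K@1: h1:11  h2:11  h3:11  h4:4  h5:6  h6:6  h7:3  h8:3  h9:0  h10:0 → peak 11
K@2: h1:8  h2:11  h3:11  h4:7  h5:6  h6:6  h7:3  h8:3  h9:0  h10:0 → peak 11
K@3: h1:8  h2:8  h3:11  h4:7  h5:9  h6:6  h7:3  h8:3  h9:0  h10:0 → peak 11
K@4: h1:8  h2:8  h3:8  h4:7  h5:9  h6:9  h7:3  h8:3  h9:0  h10:0 → peak 9
Best is K@4, peak 9.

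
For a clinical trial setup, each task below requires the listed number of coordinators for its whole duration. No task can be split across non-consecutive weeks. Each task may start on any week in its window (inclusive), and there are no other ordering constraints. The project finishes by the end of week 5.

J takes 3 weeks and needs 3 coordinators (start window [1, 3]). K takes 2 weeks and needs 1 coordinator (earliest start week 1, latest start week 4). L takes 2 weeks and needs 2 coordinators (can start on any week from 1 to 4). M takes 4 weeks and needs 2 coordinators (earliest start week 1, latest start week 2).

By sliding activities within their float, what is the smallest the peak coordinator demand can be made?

5

Early-start (J@1, K@1, L@1, M@1) gives peak 8: w1:8  w2:8  w3:5  w4:2  w5:0.
Shift K→4, L→4.
Schedule J@1, K@4, L@4, M@1: w1:5  w2:5  w3:5  w4:5  w5:3 — peak 5.
Total coordinator-weeks = 23 over 5 weeks ⇒ peak ≥ ⌈23/5⌉ = 5, so 5 is optimal.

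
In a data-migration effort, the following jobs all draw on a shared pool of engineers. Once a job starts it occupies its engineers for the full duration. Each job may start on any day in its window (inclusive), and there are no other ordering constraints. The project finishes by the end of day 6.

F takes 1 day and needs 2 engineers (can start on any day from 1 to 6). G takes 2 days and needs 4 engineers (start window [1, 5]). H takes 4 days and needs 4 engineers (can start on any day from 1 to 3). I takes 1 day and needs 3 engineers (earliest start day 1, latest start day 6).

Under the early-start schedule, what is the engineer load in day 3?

4

At early start, day 3 has: H.
Demand: 4 = 4.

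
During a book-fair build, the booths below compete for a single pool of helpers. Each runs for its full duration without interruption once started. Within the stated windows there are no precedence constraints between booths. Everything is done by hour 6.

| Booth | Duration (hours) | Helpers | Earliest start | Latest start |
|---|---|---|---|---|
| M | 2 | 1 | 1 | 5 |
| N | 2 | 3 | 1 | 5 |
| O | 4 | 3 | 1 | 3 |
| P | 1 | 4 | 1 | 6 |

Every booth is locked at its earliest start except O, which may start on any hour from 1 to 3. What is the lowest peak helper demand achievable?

O@1: h1:11  h2:7  h3:3  h4:3  h5:0  h6:0 → peak 11
O@2: h1:8  h2:7  h3:3  h4:3  h5:3  h6:0 → peak 8
O@3: h1:8  h2:4  h3:3  h4:3  h5:3  h6:3 → peak 8
Best is O@2, peak 8.

8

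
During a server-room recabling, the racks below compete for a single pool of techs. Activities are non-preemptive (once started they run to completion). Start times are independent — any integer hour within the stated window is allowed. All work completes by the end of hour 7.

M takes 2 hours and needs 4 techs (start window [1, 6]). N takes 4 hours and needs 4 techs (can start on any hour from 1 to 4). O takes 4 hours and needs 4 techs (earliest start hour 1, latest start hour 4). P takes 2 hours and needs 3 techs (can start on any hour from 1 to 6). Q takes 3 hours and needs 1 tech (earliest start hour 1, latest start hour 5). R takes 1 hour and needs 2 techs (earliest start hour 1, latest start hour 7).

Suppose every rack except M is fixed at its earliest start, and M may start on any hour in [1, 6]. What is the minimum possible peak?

14

M@1: h1:18  h2:16  h3:9  h4:8  h5:0  h6:0  h7:0 → peak 18
M@2: h1:14  h2:16  h3:13  h4:8  h5:0  h6:0  h7:0 → peak 16
M@3: h1:14  h2:12  h3:13  h4:12  h5:0  h6:0  h7:0 → peak 14
M@4: h1:14  h2:12  h3:9  h4:12  h5:4  h6:0  h7:0 → peak 14
M@5: h1:14  h2:12  h3:9  h4:8  h5:4  h6:4  h7:0 → peak 14
M@6: h1:14  h2:12  h3:9  h4:8  h5:0  h6:4  h7:4 → peak 14
Best is M@3, peak 14.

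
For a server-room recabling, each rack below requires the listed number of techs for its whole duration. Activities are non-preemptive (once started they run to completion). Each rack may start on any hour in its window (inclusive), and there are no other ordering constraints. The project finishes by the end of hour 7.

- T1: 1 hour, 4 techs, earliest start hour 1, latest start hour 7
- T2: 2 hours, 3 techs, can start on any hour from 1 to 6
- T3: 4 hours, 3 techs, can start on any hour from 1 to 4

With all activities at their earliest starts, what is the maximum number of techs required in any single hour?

Early-start schedule: T1@1, T2@1, T3@1.
Load per hour: hour 1: 10, hour 2: 6, hour 3: 3, hour 4: 3, hour 5: 0, hour 6: 0, hour 7: 0.
Peak is 10.

10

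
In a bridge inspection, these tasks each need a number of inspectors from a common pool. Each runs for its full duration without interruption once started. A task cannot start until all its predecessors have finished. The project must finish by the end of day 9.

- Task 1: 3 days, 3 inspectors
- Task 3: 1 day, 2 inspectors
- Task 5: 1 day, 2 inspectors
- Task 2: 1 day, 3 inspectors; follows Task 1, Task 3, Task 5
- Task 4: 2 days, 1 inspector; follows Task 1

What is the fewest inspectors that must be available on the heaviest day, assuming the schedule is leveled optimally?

Early-start (Task 1@1, Task 3@1, Task 5@1, Task 2@4, Task 4@4) gives peak 7: d1:7  d2:3  d3:3  d4:4  d5:1  d6:0  d7:0  d8:0  d9:0.
Shift Task 3→4, Task 5→5, Task 2→6.
Schedule Task 1@1, Task 3@4, Task 5@5, Task 2@6, Task 4@4: d1:3  d2:3  d3:3  d4:3  d5:3  d6:3  d7:0  d8:0  d9:0 — peak 3.

3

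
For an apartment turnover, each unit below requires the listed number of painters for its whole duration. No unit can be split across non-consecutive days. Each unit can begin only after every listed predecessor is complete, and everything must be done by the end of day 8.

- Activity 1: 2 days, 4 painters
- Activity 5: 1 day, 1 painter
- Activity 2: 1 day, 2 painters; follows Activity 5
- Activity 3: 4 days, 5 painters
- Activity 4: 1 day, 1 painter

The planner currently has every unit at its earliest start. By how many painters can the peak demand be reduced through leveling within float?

Early-start peak: d1:11  d2:11  d3:5  d4:5  d5:0  d6:0  d7:0  d8:0 ⇒ 11.
Leveled (Activity 1@1, Activity 5@1, Activity 2@3, Activity 3@4, Activity 4@2): d1:5  d2:5  d3:2  d4:5  d5:5  d6:5  d7:5  d8:0 ⇒ 5.
Reduction 11 − 5 = 6.

6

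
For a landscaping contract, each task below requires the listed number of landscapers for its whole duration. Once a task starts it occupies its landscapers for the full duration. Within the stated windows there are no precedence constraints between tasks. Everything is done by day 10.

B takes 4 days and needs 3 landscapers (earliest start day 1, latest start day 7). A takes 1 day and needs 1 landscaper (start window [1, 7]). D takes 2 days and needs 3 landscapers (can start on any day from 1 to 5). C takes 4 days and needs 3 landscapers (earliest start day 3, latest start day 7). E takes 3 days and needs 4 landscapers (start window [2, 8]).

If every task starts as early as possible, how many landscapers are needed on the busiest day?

Early-start schedule: B@1, A@1, D@1, C@3, E@2.
Load per day: day 1: 7, day 2: 10, day 3: 10, day 4: 10, day 5: 3, day 6: 3, day 7: 0, day 8: 0, day 9: 0, day 10: 0.
Peak is 10.

10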